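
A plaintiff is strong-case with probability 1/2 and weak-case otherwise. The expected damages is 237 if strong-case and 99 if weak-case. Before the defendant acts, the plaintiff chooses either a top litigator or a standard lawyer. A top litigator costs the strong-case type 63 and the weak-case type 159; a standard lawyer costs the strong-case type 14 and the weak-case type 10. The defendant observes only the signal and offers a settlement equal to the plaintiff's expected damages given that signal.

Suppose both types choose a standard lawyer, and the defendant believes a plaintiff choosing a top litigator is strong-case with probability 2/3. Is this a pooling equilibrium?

Yes

On the equilibrium path (standard lawyer) the defendant holds the prior 1/2 and pays 1/2·237 + 1/2·99 = 168. Off-path (top litigator) belief 2/3 gives 2/3·237 + 1/3·99 = 191.
Strong-case: standard lawyer gives 168 − 14 = 154; top litigator gives 191 − 63 = 128. Stays. ✓
Weak-case: standard lawyer gives 168 − 10 = 158; top litigator gives 191 − 159 = 32. Stays. ✓
Beliefs are Bayes-consistent on-path and both types best-respond.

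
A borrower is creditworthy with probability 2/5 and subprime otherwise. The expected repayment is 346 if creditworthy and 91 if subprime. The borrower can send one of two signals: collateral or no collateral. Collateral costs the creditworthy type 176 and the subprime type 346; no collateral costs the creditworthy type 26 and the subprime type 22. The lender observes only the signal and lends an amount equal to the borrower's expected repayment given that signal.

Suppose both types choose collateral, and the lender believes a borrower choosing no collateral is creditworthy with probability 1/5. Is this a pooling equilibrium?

No

At the pooled signal (collateral) the lender holds the prior 2/5 and pays 2/5·346 + 3/5·91 = 193. Off-path (no collateral) belief 1/5 gives 1/5·346 + 4/5·91 = 142.
Creditworthy: collateral gives 193 − 176 = 17; no collateral gives 142 − 26 = 116. Deviates. ✗
Subprime: collateral gives 193 − 346 = -153; no collateral gives 142 − 22 = 120. Deviates. ✗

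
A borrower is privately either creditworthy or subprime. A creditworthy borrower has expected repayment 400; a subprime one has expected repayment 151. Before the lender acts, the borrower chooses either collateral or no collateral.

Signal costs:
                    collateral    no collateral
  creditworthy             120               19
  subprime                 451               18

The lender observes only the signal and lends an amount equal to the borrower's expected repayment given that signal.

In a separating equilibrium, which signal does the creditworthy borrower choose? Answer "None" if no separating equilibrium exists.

collateral

Try creditworthy → collateral, subprime → no collateral:
  If types separate, collateral earns payment 400 and no collateral earns 151.
  Creditworthy: collateral gives 400 − 120 = 280; no collateral gives 151 − 19 = 132. No deviation. ✓
  Subprime: no collateral gives 151 − 18 = 133; collateral gives 400 − 451 = -51. No deviation. ✓
Both hold — the creditworthy type sends collateral.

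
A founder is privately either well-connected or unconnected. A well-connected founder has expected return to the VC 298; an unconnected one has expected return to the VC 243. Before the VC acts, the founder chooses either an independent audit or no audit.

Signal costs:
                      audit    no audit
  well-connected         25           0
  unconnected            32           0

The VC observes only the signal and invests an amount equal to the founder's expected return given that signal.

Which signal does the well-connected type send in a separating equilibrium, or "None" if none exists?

None

Try well-connected → audit, unconnected → no audit:
  Under separation the VC infers type exactly: audit → well-connected (pays 298), no audit → unconnected (pays 243).
  Well-connected: audit gives 298 − 25 = 273; no audit gives 243 − 0 = 243. No deviation. ✓
  Unconnected: no audit gives 243 − 0 = 243; audit gives 298 − 32 = 266. Would deviate. ✗
Try well-connected → no audit, unconnected → audit:
  Under separation the VC infers type exactly: no audit → well-connected (pays 298), audit → unconnected (pays 243).
  Well-connected: no audit gives 298 − 0 = 298; audit gives 243 − 25 = 218. No deviation. ✓
  Unconnected: audit gives 243 − 32 = 211; no audit gives 298 − 0 = 298. Would deviate. ✗
Neither assignment is incentive-compatible.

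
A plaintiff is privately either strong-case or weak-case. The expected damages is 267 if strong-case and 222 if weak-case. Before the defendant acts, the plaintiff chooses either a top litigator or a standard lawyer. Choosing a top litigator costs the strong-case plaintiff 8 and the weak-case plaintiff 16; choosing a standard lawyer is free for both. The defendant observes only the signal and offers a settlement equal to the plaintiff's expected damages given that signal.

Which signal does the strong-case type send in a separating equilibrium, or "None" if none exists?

None

Try strong-case → top litigator, weak-case → standard lawyer:
  Under separation the defendant infers type exactly: top litigator → strong-case (pays 267), standard lawyer → weak-case (pays 222).
  Strong-case: top litigator gives 267 − 8 = 259; standard lawyer gives 222 − 0 = 222. No deviation. ✓
  Weak-case: standard lawyer gives 222 − 0 = 222; top litigator gives 267 − 16 = 251. Would deviate. ✗
Try strong-case → standard lawyer, weak-case → top litigator:
  Under separation the defendant infers type exactly: standard lawyer → strong-case (pays 267), top litigator → weak-case (pays 222).
  Strong-case: standard lawyer gives 267 − 0 = 267; top litigator gives 222 − 8 = 214. No deviation. ✓
  Weak-case: top litigator gives 222 − 16 = 206; standard lawyer gives 267 − 0 = 267. Would deviate. ✗
Neither assignment is incentive-compatible.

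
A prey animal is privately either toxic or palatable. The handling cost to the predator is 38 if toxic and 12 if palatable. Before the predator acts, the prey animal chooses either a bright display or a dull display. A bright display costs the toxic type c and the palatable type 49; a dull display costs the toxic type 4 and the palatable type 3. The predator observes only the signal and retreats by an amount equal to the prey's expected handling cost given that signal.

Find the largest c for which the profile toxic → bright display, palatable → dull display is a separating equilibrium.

Under separation: bright display → toxic (pays 38); dull display → palatable (pays 12).
Palatable: 12 − 3 = 9 ≥ 38 − 49 = -11. Holds regardless of c. ✓
Toxic: 38 − c ≥ 12 − 4, so c ≤ 38 − 8 = 30.

30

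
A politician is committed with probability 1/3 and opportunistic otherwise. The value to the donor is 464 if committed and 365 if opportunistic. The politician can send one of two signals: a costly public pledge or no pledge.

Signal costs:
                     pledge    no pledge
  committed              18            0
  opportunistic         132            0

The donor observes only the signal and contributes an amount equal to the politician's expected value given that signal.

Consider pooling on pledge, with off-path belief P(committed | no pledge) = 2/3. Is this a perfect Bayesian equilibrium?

At the pooled signal (pledge) the donor holds the prior 1/3 and pays 1/3·464 + 2/3·365 = 398. Off-path (no pledge) belief 2/3 gives 2/3·464 + 1/3·365 = 431.
Committed: pledge gives 398 − 18 = 380; no pledge gives 431 − 0 = 431. Deviates. ✗
Opportunistic: pledge gives 398 − 132 = 266; no pledge gives 431 − 0 = 431. Deviates. ✗

No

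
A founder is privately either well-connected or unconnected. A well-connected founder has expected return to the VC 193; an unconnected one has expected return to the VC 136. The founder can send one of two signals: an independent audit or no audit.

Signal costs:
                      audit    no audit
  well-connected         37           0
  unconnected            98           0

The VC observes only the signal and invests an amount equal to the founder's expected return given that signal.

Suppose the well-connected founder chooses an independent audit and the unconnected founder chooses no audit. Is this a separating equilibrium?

Yes

Under separation the VC infers type exactly: audit → well-connected (pays 193), no audit → unconnected (pays 136).
Well-connected: audit gives 193 − 37 = 156; no audit gives 136 − 0 = 136. No deviation. ✓
Unconnected: no audit gives 136 − 0 = 136; audit gives 193 − 98 = 95. No deviation. ✓
Neither type gains from mimicking the other.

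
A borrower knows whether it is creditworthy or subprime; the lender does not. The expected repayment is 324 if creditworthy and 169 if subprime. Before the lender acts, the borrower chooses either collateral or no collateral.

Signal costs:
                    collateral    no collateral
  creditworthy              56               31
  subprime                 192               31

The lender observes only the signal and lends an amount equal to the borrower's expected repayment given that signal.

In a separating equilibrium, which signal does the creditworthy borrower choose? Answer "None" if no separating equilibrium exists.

collateral

Try creditworthy → collateral, subprime → no collateral:
  If types separate, collateral earns payment 324 and no collateral earns 169.
  Creditworthy: collateral gives 324 − 56 = 268; no collateral gives 169 − 31 = 138. No deviation. ✓
  Subprime: no collateral gives 169 − 31 = 138; collateral gives 324 − 192 = 132. No deviation. ✓
Both hold — the creditworthy type sends collateral.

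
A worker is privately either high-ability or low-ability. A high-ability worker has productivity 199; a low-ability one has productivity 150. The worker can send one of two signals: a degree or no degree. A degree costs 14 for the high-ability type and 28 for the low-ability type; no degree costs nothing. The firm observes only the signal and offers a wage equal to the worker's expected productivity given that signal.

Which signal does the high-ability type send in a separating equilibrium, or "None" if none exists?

Try high-ability → degree, low-ability → no degree:
  Under separation the firm infers type exactly: degree → high-ability (pays 199), no degree → low-ability (pays 150).
  High-ability: degree gives 199 − 14 = 185; no degree gives 150 − 0 = 150. No deviation. ✓
  Low-ability: no degree gives 150 − 0 = 150; degree gives 199 − 28 = 171. Would deviate. ✗
Try high-ability → no degree, low-ability → degree:
  Under separation the firm infers type exactly: no degree → high-ability (pays 199), degree → low-ability (pays 150).
  High-ability: no degree gives 199 − 0 = 199; degree gives 150 − 14 = 136. No deviation. ✓
  Low-ability: degree gives 150 − 28 = 122; no degree gives 199 − 0 = 199. Would deviate. ✗
Neither assignment is incentive-compatible.

None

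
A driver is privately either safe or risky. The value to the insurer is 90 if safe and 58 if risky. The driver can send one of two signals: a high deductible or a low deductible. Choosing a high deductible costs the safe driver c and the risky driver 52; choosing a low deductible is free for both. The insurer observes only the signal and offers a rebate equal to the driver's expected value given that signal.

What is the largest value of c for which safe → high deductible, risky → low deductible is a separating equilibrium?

32

Under separation: high deductible → safe (pays 90); low deductible → risky (pays 58).
Risky: 58 − 0 = 58 ≥ 90 − 52 = 38. Holds regardless of c. ✓
Safe: 90 − c ≥ 58 − 0, so c ≤ 90 − 58 = 32.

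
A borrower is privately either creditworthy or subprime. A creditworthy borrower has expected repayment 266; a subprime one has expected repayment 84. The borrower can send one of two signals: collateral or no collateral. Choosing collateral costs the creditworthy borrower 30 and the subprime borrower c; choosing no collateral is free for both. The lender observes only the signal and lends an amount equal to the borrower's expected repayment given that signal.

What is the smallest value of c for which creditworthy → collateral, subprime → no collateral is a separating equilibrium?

Under separation: collateral → creditworthy (pays 266); no collateral → subprime (pays 84).
Creditworthy: 266 − 30 = 236 ≥ 84 − 0 = 84. Holds regardless of c. ✓
Subprime: 84 − 0 ≥ 266 − c, so c ≥ 266 − 84 = 182.

182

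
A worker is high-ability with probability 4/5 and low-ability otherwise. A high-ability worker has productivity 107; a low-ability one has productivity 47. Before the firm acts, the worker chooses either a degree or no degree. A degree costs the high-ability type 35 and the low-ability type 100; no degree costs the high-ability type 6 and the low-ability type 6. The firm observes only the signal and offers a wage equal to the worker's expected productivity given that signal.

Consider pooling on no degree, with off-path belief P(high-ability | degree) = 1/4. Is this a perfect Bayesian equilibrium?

Yes

At the pooled signal (no degree) the firm holds the prior 4/5 and pays 4/5·107 + 1/5·47 = 95. Off-path (degree) belief 1/4 gives 1/4·107 + 3/4·47 = 62.
High-ability: no degree gives 95 − 6 = 89; degree gives 62 − 35 = 27. Stays. ✓
Low-ability: no degree gives 95 − 6 = 89; degree gives 62 − 100 = -38. Stays. ✓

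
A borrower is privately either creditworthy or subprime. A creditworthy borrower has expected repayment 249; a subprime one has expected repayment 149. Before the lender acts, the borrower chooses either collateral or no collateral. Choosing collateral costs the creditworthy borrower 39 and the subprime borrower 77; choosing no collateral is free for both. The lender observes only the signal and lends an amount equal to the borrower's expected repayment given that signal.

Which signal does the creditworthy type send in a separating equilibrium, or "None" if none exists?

Try creditworthy → collateral, subprime → no collateral:
  If types separate, collateral earns payment 249 and no collateral earns 149.
  Creditworthy: collateral gives 249 − 39 = 210; no collateral gives 149 − 0 = 149. No deviation. ✓
  Subprime: no collateral gives 149 − 0 = 149; collateral gives 249 − 77 = 172. Would deviate. ✗
Try creditworthy → no collateral, subprime → collateral:
  If types separate, no collateral earns payment 249 and collateral earns 149.
  Creditworthy: no collateral gives 249 − 0 = 249; collateral gives 149 − 39 = 110. No deviation. ✓
  Subprime: collateral gives 149 − 77 = 72; no collateral gives 249 − 0 = 249. Would deviate. ✗
Neither assignment is incentive-compatible.

None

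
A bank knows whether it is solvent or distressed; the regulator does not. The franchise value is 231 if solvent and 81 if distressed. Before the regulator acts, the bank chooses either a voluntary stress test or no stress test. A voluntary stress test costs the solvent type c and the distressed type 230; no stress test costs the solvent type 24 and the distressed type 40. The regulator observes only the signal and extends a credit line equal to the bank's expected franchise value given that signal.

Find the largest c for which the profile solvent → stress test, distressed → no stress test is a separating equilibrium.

174

Under separation: stress test → solvent (pays 231); no stress test → distressed (pays 81).
Distressed: 81 − 40 = 41 ≥ 231 − 230 = 1. Holds regardless of c. ✓
Solvent: 231 − c ≥ 81 − 24, so c ≤ 231 − 57 = 174.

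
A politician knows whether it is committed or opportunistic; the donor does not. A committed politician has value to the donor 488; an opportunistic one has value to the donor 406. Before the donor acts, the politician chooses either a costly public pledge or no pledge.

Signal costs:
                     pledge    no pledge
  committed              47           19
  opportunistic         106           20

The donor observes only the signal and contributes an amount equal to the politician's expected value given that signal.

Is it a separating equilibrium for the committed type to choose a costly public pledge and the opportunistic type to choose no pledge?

Under separation the donor infers type exactly: pledge → committed (pays 488), no pledge → opportunistic (pays 406).
Committed: pledge gives 488 − 47 = 441; no pledge gives 406 − 19 = 387. No deviation. ✓
Opportunistic: no pledge gives 406 − 20 = 386; pledge gives 488 − 106 = 382. No deviation. ✓
Neither type gains from mimicking the other.

Yes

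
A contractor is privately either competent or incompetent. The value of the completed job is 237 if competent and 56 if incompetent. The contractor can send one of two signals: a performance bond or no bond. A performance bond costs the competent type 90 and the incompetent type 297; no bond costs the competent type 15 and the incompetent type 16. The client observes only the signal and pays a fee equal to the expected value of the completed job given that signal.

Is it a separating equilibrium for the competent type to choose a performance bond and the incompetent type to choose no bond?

Under separation the client infers type exactly: bond → competent (pays 237), no bond → incompetent (pays 56).
Competent: bond gives 237 − 90 = 147; no bond gives 56 − 15 = 41. No deviation. ✓
Incompetent: no bond gives 56 − 16 = 40; bond gives 237 − 297 = -60. No deviation. ✓
Neither type gains from mimicking the other.

Yes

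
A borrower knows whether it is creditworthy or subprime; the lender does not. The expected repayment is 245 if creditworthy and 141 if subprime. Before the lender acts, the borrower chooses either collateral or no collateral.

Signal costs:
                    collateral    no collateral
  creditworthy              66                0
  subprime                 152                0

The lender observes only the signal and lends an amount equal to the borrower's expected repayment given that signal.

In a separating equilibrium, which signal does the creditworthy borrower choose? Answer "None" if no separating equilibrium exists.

Try creditworthy → collateral, subprime → no collateral:
  Under separation the lender infers type exactly: collateral → creditworthy (pays 245), no collateral → subprime (pays 141).
  Creditworthy: collateral gives 245 − 66 = 179; no collateral gives 141 − 0 = 141. No deviation. ✓
  Subprime: no collateral gives 141 − 0 = 141; collateral gives 245 − 152 = 93. No deviation. ✓
Both hold — the creditworthy type sends collateral.

collateral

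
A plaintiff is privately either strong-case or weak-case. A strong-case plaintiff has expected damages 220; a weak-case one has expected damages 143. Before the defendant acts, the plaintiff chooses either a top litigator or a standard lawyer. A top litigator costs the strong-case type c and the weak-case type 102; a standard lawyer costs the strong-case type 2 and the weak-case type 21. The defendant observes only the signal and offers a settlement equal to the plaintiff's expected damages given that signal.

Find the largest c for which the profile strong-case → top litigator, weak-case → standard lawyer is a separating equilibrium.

79

Under separation: top litigator → strong-case (pays 220); standard lawyer → weak-case (pays 143).
Weak-case: 143 − 21 = 122 ≥ 220 − 102 = 118. Holds regardless of c. ✓
Strong-case: 220 − c ≥ 143 − 2, so c ≤ 220 − 141 = 79.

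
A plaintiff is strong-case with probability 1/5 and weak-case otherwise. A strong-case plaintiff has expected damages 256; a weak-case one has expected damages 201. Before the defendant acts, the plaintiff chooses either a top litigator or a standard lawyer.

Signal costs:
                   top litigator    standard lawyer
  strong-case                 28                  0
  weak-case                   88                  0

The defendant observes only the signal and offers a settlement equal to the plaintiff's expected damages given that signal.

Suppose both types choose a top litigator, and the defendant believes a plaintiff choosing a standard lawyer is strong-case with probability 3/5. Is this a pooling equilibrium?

No

At the pooled signal (top litigator) the defendant holds the prior 1/5 and pays 1/5·256 + 4/5·201 = 212. Off-path (standard lawyer) belief 3/5 gives 3/5·256 + 2/5·201 = 234.
Strong-case: top litigator gives 212 − 28 = 184; standard lawyer gives 234 − 0 = 234. Deviates. ✗
Weak-case: top litigator gives 212 − 88 = 124; standard lawyer gives 234 − 0 = 234. Deviates. ✗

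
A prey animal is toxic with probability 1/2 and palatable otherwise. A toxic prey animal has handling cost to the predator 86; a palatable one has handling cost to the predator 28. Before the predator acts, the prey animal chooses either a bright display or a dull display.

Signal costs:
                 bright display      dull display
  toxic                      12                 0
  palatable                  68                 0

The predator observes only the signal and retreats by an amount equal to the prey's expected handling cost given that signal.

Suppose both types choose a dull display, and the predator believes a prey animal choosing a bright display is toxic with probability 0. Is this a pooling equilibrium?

At the pooled signal (dull display) the predator holds the prior 1/2 and pays 1/2·86 + 1/2·28 = 57. Off-path (bright display) belief 0 gives 0·86 + 1·28 = 28.
Toxic: dull display gives 57 − 0 = 57; bright display gives 28 − 12 = 16. Stays. ✓
Palatable: dull display gives 57 − 0 = 57; bright display gives 28 − 68 = -40. Stays. ✓

Yes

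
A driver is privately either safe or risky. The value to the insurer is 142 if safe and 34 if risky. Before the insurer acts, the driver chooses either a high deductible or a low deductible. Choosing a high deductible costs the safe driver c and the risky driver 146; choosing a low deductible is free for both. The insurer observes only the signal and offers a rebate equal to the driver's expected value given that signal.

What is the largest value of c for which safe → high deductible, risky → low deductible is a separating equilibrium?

108

Under separation: high deductible → safe (pays 142); low deductible → risky (pays 34).
Risky: 34 − 0 = 34 ≥ 142 − 146 = -4. Holds regardless of c. ✓
Safe: 142 − c ≥ 34 − 0, so c ≤ 142 − 34 = 108.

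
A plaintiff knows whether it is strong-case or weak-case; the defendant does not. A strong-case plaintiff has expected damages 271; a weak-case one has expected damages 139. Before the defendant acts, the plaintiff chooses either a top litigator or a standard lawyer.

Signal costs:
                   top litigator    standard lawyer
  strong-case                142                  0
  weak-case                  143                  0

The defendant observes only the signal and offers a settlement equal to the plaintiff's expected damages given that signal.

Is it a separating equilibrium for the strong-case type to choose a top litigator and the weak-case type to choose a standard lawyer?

No

If types separate, top litigator earns payment 271 and standard lawyer earns 139.
Strong-case: top litigator gives 271 − 142 = 129; standard lawyer gives 139 − 0 = 139. Would deviate. ✗
Weak-case: standard lawyer gives 139 − 0 = 139; top litigator gives 271 − 143 = 128. No deviation. ✓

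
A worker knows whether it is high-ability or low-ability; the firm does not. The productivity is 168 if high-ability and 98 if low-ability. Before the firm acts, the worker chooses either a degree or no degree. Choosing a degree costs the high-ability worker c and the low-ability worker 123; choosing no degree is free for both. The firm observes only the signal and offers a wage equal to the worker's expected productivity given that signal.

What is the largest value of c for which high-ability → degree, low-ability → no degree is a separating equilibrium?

70

Under separation: degree → high-ability (pays 168); no degree → low-ability (pays 98).
Low-ability: 98 − 0 = 98 ≥ 168 − 123 = 45. Holds regardless of c. ✓
High-ability: 168 − c ≥ 98 − 0, so c ≤ 168 − 98 = 70.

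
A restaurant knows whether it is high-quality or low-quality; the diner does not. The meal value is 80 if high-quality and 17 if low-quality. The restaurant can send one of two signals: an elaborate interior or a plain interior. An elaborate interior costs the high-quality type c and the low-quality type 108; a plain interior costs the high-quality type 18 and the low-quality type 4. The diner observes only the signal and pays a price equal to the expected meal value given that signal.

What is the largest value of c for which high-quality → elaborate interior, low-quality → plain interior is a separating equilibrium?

Under separation: elaborate interior → high-quality (pays 80); plain interior → low-quality (pays 17).
Low-quality: 17 − 4 = 13 ≥ 80 − 108 = -28. Holds regardless of c. ✓
High-quality: 80 − c ≥ 17 − 18, so c ≤ 80 − -1 = 81.

81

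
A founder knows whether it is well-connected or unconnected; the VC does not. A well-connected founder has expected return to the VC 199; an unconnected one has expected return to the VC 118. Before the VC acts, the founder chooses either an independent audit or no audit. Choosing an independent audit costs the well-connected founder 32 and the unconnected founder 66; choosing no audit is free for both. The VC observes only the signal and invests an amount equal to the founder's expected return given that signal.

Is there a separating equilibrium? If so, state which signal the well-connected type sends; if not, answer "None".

Try well-connected → audit, unconnected → no audit:
  Under separation the VC infers type exactly: audit → well-connected (pays 199), no audit → unconnected (pays 118).
  Well-connected: audit gives 199 − 32 = 167; no audit gives 118 − 0 = 118. No deviation. ✓
  Unconnected: no audit gives 118 − 0 = 118; audit gives 199 − 66 = 133. Would deviate. ✗
Try well-connected → no audit, unconnected → audit:
  Under separation the VC infers type exactly: no audit → well-connected (pays 199), audit → unconnected (pays 118).
  Well-connected: no audit gives 199 − 0 = 199; audit gives 118 − 32 = 86. No deviation. ✓
  Unconnected: audit gives 118 − 66 = 52; no audit gives 199 − 0 = 199. Would deviate. ✗
Neither assignment is incentive-compatible.

None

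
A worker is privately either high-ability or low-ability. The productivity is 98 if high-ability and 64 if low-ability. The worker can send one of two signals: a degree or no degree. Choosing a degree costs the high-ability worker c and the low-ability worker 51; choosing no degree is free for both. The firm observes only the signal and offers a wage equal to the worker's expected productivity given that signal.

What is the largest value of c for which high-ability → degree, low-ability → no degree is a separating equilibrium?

34

Under separation: degree → high-ability (pays 98); no degree → low-ability (pays 64).
Low-ability: 64 − 0 = 64 ≥ 98 − 51 = 47. Holds regardless of c. ✓
High-ability: 98 − c ≥ 64 − 0, so c ≤ 98 − 64 = 34.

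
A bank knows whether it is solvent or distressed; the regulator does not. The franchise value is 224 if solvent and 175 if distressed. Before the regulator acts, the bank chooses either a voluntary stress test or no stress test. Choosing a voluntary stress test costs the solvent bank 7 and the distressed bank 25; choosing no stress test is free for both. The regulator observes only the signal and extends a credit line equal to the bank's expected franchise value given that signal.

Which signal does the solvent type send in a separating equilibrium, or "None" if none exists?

None

Try solvent → stress test, distressed → no stress test:
  Under separation the regulator infers type exactly: stress test → solvent (pays 224), no stress test → distressed (pays 175).
  Solvent: stress test gives 224 − 7 = 217; no stress test gives 175 − 0 = 175. No deviation. ✓
  Distressed: no stress test gives 175 − 0 = 175; stress test gives 224 − 25 = 199. Would deviate. ✗
Try solvent → no stress test, distressed → stress test:
  Under separation the regulator infers type exactly: no stress test → solvent (pays 224), stress test → distressed (pays 175).
  Solvent: no stress test gives 224 − 0 = 224; stress test gives 175 − 7 = 168. No deviation. ✓
  Distressed: stress test gives 175 − 25 = 150; no stress test gives 224 − 0 = 224. Would deviate. ✗
Neither assignment is incentive-compatible.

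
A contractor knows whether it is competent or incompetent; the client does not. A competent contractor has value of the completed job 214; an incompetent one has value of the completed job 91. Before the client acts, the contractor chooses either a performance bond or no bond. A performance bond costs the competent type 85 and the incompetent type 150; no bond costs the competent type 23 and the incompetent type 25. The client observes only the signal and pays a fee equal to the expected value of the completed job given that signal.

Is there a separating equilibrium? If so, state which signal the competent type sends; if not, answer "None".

Try competent → bond, incompetent → no bond:
  Under separation the client infers type exactly: bond → competent (pays 214), no bond → incompetent (pays 91).
  Competent: bond gives 214 − 85 = 129; no bond gives 91 − 23 = 68. No deviation. ✓
  Incompetent: no bond gives 91 − 25 = 66; bond gives 214 − 150 = 64. No deviation. ✓
Both hold — the competent type sends bond.

bond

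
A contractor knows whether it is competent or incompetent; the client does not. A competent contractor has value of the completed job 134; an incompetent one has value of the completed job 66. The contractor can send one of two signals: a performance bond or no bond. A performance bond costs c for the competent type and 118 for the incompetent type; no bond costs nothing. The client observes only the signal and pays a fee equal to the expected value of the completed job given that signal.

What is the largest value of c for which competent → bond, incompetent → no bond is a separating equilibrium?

68

Under separation: bond → competent (pays 134); no bond → incompetent (pays 66).
Incompetent: 66 − 0 = 66 ≥ 134 − 118 = 16. Holds regardless of c. ✓
Competent: 134 − c ≥ 66 − 0, so c ≤ 134 − 66 = 68.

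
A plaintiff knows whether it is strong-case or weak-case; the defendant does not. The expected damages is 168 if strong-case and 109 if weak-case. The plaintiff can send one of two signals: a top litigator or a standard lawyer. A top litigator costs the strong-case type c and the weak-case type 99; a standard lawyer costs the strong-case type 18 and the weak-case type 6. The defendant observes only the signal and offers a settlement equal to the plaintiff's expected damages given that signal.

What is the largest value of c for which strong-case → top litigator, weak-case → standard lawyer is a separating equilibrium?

Under separation: top litigator → strong-case (pays 168); standard lawyer → weak-case (pays 109).
Weak-case: 109 − 6 = 103 ≥ 168 − 99 = 69. Holds regardless of c. ✓
Strong-case: 168 − c ≥ 109 − 18, so c ≤ 168 − 91 = 77.

77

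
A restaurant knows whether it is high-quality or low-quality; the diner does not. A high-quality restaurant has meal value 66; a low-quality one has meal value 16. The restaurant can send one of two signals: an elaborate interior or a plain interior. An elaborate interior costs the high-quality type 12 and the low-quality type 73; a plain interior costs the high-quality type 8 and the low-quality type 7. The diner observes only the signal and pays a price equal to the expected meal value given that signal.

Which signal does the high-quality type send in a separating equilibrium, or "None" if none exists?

elaborate interior

Try high-quality → elaborate interior, low-quality → plain interior:
  If types separate, elaborate interior earns payment 66 and plain interior earns 16.
  High-quality: elaborate interior gives 66 − 12 = 54; plain interior gives 16 − 8 = 8. No deviation. ✓
  Low-quality: plain interior gives 16 − 7 = 9; elaborate interior gives 66 − 73 = -7. No deviation. ✓
Both hold — the high-quality type sends elaborate interior.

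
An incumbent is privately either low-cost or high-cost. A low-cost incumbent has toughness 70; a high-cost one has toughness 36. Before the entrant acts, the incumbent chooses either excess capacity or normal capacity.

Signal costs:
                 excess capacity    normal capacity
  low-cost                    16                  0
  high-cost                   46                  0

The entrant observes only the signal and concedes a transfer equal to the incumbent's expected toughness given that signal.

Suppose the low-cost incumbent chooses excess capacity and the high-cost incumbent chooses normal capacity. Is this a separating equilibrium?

If types separate, excess capacity earns payment 70 and normal capacity earns 36.
Low-cost: excess capacity gives 70 − 16 = 54; normal capacity gives 36 − 0 = 36. No deviation. ✓
High-cost: normal capacity gives 36 − 0 = 36; excess capacity gives 70 − 46 = 24. No deviation. ✓
Neither type gains from mimicking the other.

Yes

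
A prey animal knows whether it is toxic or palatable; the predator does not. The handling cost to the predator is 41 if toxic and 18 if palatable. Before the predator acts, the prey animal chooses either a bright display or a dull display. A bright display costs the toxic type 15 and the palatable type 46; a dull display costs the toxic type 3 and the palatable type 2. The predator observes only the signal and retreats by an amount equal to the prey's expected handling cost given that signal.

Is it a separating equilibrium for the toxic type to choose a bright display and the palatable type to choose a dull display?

Yes

Under separation the predator infers type exactly: bright display → toxic (pays 41), dull display → palatable (pays 18).
Toxic: bright display gives 41 − 15 = 26; dull display gives 18 − 3 = 15. No deviation. ✓
Palatable: dull display gives 18 − 2 = 16; bright display gives 41 − 46 = -5. No deviation. ✓
Both incentive constraints hold.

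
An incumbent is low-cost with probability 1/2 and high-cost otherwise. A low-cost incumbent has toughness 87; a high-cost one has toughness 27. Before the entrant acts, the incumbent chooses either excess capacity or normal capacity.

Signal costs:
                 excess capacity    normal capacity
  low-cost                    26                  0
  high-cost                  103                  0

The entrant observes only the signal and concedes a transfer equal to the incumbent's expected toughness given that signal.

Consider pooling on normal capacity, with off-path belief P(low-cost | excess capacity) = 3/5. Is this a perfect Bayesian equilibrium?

At the pooled signal (normal capacity) the entrant holds the prior 1/2 and pays 1/2·87 + 1/2·27 = 57. Off-path (excess capacity) belief 3/5 gives 3/5·87 + 2/5·27 = 63.
Low-cost: normal capacity gives 57 − 0 = 57; excess capacity gives 63 − 26 = 37. Stays. ✓
High-cost: normal capacity gives 57 − 0 = 57; excess capacity gives 63 − 103 = -40. Stays. ✓

Yes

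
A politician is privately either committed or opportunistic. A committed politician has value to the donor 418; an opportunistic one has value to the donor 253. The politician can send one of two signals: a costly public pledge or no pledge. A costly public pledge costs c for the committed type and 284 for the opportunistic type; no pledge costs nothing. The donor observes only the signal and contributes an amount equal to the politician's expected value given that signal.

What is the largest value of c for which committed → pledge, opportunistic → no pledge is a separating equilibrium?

165

Under separation: pledge → committed (pays 418); no pledge → opportunistic (pays 253).
Opportunistic: 253 − 0 = 253 ≥ 418 − 284 = 134. Holds regardless of c. ✓
Committed: 418 − c ≥ 253 − 0, so c ≤ 418 − 253 = 165.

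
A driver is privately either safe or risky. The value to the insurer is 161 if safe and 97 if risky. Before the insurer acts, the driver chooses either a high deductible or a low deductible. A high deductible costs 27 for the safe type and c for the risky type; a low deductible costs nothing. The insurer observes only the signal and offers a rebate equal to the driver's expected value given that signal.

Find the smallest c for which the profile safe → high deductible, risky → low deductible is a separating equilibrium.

64

Under separation: high deductible → safe (pays 161); low deductible → risky (pays 97).
Safe: 161 − 27 = 134 ≥ 97 − 0 = 97. Holds regardless of c. ✓
Risky: 97 − 0 ≥ 161 − c, so c ≥ 161 − 97 = 64.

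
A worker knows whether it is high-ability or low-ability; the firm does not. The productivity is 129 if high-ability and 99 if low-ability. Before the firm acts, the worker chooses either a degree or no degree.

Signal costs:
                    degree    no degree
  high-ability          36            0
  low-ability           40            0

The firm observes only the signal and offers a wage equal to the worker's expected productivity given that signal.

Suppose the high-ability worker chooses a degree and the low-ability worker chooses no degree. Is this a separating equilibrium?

Under separation the firm infers type exactly: degree → high-ability (pays 129), no degree → low-ability (pays 99).
High-ability: degree gives 129 − 36 = 93; no degree gives 99 − 0 = 99. Would deviate. ✗
Low-ability: no degree gives 99 − 0 = 99; degree gives 129 − 40 = 89. No deviation. ✓

No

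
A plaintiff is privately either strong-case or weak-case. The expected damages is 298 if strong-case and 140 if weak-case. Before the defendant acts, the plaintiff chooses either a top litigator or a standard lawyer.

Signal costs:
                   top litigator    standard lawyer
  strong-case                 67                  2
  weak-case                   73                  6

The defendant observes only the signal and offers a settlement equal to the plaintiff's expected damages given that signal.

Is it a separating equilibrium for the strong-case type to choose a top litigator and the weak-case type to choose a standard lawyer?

If types separate, top litigator earns payment 298 and standard lawyer earns 140.
Strong-case: top litigator gives 298 − 67 = 231; standard lawyer gives 140 − 2 = 138. No deviation. ✓
Weak-case: standard lawyer gives 140 − 6 = 134; top litigator gives 298 − 73 = 225. Would deviate. ✗

No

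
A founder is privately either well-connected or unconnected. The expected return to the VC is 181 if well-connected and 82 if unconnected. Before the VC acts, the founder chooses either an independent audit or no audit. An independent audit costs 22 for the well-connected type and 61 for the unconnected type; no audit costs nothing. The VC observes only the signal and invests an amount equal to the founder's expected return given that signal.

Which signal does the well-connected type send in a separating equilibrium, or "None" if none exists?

None

Try well-connected → audit, unconnected → no audit:
  If types separate, audit earns payment 181 and no audit earns 82.
  Well-connected: audit gives 181 − 22 = 159; no audit gives 82 − 0 = 82. No deviation. ✓
  Unconnected: no audit gives 82 − 0 = 82; audit gives 181 − 61 = 120. Would deviate. ✗
Try well-connected → no audit, unconnected → audit:
  If types separate, no audit earns payment 181 and audit earns 82.
  Well-connected: no audit gives 181 − 0 = 181; audit gives 82 − 22 = 60. No deviation. ✓
  Unconnected: audit gives 82 − 61 = 21; no audit gives 181 − 0 = 181. Would deviate. ✗
Neither assignment is incentive-compatible.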